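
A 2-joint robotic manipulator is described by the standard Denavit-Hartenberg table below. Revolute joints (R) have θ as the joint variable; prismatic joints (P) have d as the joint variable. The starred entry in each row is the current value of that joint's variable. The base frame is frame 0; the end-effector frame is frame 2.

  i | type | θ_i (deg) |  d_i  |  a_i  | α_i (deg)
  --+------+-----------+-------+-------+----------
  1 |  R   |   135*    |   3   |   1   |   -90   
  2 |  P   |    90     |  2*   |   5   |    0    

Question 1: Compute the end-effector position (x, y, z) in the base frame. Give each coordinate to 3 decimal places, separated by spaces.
-2.121 -0.707 -2.000

after link 1: o_1 = (-0.7071, 0.7071, 3.0000)
after link 2: o_2 = (-2.1213, -0.7071, -2.0000)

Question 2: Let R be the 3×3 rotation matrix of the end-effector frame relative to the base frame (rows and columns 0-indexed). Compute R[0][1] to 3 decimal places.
0.707

End-effector y-axis (col 1 of R) = (0.7071,-0.7071,-0.0000)
R[0][1] = 0.7071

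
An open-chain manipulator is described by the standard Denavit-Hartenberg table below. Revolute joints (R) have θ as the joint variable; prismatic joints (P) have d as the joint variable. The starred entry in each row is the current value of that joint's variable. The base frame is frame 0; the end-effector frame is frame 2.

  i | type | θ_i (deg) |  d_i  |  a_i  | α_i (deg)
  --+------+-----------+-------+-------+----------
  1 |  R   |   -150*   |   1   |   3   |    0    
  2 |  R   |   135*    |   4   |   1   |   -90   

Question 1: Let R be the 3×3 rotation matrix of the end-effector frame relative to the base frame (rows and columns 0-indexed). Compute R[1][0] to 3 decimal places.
-0.259

End-effector x-axis (col 0 of R) = (0.9659,-0.2588,0.0000)
R[1][0] = -0.2588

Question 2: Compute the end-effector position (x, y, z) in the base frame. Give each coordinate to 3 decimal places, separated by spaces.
-1.632 -1.759 5.000

after link 1: o_1 = (-2.5981, -1.5000, 1.0000)
after link 2: o_2 = (-1.6322, -1.7588, 5.0000)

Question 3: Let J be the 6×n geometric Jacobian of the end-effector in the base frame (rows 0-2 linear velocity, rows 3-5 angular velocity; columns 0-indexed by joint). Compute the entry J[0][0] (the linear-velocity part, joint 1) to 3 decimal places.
axis z_0 = ẑ; lever o_n−o_0 = (-1.6322,-1.7588,5.0000)
cross product → J_v[:, 0] = (1.7588,-1.6322,0.0000)
J_ω[:, 0] = z_0
entry J[0][0] = 1.7588

1.759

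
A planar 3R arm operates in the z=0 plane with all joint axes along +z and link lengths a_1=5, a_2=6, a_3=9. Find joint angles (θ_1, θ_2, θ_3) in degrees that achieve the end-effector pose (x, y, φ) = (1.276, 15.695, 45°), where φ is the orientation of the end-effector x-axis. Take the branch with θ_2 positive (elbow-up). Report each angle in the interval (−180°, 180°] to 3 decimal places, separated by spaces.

102.201 30.011 -87.212

wrist centre = target − a_3·(cos φ, sin φ) = (-5.0880, 9.3310)
cos θ_2 = (112.9556−5²−6²)/(2·5·6) = 0.8659; θ_2 = 30.0112° (elbow-up)
β = atan2(9.3310,-5.0880) = 118.6024°; ψ = atan2(3.0010,10.1956) = 16.4016°
θ_1 = β − ψ = 102.2009°
θ_3 = φ − θ_1 − θ_2 = -87.2121° (wrapped to (-180°,180°])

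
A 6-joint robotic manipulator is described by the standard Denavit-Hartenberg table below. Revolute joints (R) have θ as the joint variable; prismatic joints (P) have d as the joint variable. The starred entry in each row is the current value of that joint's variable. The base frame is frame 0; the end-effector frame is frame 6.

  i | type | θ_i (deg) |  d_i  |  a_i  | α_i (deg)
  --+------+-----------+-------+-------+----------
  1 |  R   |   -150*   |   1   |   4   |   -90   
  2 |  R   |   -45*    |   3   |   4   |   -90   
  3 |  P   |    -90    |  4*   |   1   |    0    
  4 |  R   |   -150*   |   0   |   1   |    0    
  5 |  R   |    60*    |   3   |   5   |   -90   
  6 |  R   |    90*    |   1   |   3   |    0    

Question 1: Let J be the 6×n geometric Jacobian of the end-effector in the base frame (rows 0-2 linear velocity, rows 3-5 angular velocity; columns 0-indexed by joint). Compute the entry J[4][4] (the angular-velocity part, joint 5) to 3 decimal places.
axis z_4 = (-0.6124,-0.3536,-0.7071); lever o_n−o_4 = (3.5619,0.9017,-3.5355)
cross product → J_v[:, 4] = (1.8876,-4.6837,0.7071)
J_ω[:, 4] = z_4
entry J[4][4] = -0.3536

-0.354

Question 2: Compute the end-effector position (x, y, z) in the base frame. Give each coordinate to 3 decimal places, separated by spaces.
-2.928 -6.464 -2.889

after link 1: o_1 = (-3.4641, -2.0000, 1.0000)
after link 2: o_2 = (-4.4136, -6.0123, 3.8284)
after link 3: o_3 = (-6.3631, -8.2925, 1.0000)
after link 4: o_4 = (-6.4899, -7.3658, 0.6464)
after link 5: o_5 = (-5.2652, -6.6586, -5.0104)
after link 6: o_6 = (-2.9280, -6.4640, -2.8891)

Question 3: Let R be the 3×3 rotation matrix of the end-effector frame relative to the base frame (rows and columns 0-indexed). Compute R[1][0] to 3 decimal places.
0.354

End-effector x-axis (col 0 of R) = (0.6124,0.3536,0.7071)
R[1][0] = 0.3536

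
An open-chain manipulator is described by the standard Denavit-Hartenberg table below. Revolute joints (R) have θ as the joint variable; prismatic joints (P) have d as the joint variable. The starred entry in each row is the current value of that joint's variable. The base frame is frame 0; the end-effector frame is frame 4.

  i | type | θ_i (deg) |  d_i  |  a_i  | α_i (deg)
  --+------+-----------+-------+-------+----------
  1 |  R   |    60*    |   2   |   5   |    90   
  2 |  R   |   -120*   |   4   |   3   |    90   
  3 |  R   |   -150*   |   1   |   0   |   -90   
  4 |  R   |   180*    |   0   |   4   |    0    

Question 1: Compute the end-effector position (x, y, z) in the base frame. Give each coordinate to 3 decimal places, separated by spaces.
5.647 -2.219 -3.098

after link 1: o_1 = (2.5000, 4.3301, 2.0000)
after link 2: o_2 = (5.2141, 1.0311, -0.5981)
after link 3: o_3 = (4.7811, 0.2811, -0.0981)
after link 4: o_4 = (5.6471, -2.2189, -3.0981)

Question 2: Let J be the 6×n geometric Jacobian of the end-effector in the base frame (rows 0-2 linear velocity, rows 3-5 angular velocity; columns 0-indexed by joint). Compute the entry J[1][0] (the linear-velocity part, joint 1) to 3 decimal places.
axis z_0 = ẑ; lever o_n−o_0 = (5.6471,-2.2189,-3.0981)
cross product → J_v[:, 0] = (2.2189,5.6471,-0.0000)
J_ω[:, 0] = z_0
entry J[1][0] = 5.6471

5.647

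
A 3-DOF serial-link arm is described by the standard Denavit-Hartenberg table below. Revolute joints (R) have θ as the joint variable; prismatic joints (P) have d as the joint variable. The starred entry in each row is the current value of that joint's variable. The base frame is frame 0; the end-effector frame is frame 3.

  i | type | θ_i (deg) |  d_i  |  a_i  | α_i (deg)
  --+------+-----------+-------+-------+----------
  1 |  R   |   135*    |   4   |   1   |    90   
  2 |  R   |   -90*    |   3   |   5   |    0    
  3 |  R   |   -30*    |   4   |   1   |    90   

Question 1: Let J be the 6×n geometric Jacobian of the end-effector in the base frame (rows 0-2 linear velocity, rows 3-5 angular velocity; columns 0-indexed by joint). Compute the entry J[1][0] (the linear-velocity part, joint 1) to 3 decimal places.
4.596

axis z_0 = ẑ; lever o_n−o_0 = (4.5962,5.3033,-1.8660)
cross product → J_v[:, 0] = (-5.3033,4.5962,0.0000)
J_ω[:, 0] = z_0
entry J[1][0] = 4.5962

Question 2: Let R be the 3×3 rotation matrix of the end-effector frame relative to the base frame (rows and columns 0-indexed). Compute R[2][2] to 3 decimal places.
0.500

End-effector z-axis (col 2 of R) = (0.6124,-0.6124,0.5000)
R[2][2] = 0.5000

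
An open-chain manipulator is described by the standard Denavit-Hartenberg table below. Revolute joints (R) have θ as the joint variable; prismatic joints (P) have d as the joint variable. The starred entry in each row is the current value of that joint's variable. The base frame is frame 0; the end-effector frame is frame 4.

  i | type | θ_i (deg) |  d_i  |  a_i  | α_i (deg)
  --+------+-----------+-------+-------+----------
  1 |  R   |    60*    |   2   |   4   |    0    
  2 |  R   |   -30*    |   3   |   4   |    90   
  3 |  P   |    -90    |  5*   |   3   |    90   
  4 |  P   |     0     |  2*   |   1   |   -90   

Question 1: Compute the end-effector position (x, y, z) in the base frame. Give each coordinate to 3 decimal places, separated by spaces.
after link 1: o_1 = (2.0000, 3.4641, 2.0000)
after link 2: o_2 = (5.4641, 5.4641, 5.0000)
after link 3: o_3 = (7.9641, 1.1340, 2.0000)
after link 4: o_4 = (6.2321, 0.1340, 1.0000)

6.232 0.134 1.000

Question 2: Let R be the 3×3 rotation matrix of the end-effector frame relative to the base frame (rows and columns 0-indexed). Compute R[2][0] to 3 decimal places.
-1.000

End-effector x-axis (col 0 of R) = (0.0000,-0.0000,-1.0000)
R[2][0] = -1.0000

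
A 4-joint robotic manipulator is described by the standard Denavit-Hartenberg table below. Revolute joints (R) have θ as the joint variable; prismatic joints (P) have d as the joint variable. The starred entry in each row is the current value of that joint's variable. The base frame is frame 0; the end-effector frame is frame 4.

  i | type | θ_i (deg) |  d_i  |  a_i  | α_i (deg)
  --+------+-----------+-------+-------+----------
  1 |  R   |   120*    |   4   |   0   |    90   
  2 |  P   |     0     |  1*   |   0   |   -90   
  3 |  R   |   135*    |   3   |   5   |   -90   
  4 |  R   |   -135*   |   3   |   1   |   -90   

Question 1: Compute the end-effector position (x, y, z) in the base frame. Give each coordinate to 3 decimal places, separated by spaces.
2.653 -4.423 7.707

after link 1: o_1 = (0.0000, 0.0000, 4.0000)
after link 2: o_2 = (0.8660, 0.5000, 4.0000)
after link 3: o_3 = (-0.4281, -4.3296, 7.0000)
after link 4: o_4 = (2.6527, -4.4231, 7.7071)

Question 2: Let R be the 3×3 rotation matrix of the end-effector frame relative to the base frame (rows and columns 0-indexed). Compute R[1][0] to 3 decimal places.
End-effector x-axis (col 0 of R) = (0.1830,0.6830,0.7071)
R[1][0] = 0.6830

0.683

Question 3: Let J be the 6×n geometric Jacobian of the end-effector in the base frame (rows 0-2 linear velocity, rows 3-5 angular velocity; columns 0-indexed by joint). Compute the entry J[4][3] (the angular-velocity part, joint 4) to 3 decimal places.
-0.259

axis z_3 = (0.9659,-0.2588,0.0000); lever o_n−o_3 = (3.0808,-0.0934,0.7071)
cross product → J_v[:, 3] = (-0.1830,-0.6830,0.7071)
J_ω[:, 3] = z_3
entry J[4][3] = -0.2588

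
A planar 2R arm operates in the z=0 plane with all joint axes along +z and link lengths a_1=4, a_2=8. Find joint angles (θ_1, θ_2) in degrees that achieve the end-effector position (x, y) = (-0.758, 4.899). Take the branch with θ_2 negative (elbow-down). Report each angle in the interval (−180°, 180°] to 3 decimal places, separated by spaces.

cos θ_2 = (24.5748−4²−8²)/(2·4·8) = -0.8660; θ_2 = -149.9993° (elbow-down)
β = atan2(4.8990,-0.7580) = 98.7954°; ψ = atan2(-4.0001,-2.9282) = -126.2050°
θ_1 = β − ψ = 225.0004°

-135.000 -149.999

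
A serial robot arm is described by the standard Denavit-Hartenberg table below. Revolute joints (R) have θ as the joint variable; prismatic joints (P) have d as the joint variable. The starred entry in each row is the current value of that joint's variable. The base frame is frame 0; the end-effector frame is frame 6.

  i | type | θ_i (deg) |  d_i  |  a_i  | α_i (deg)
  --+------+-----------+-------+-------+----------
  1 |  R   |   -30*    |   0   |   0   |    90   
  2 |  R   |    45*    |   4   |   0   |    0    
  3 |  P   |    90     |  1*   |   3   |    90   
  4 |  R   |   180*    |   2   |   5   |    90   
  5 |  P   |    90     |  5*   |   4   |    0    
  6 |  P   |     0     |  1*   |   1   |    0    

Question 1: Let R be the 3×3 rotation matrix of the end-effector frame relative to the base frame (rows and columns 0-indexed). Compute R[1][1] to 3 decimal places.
0.354

End-effector y-axis (col 1 of R) = (-0.6124,0.3536,0.7071)
R[1][1] = 0.3536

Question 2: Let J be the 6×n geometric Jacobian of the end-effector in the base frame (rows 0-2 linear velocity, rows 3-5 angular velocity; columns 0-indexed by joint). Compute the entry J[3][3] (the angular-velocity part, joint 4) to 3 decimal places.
0.612

axis z_3 = (0.6124,-0.3536,0.7071); lever o_n−o_3 = (4.3485,-9.4388,1.4142)
cross product → J_v[:, 3] = (6.1742,2.2088,-4.2426)
J_ω[:, 3] = z_3
entry J[3][3] = 0.6124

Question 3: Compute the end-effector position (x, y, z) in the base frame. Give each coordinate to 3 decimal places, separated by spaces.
0.011 -12.708 3.536

after link 1: o_1 = (0.0000, 0.0000, 0.0000)
after link 2: o_2 = (-2.0000, -3.4641, 0.0000)
after link 3: o_3 = (-4.3371, -3.2695, 2.1213)
after link 4: o_4 = (-0.0505, -5.7443, 0.0000)
after link 5: o_5 = (-0.1010, -11.4887, 2.8284)
after link 6: o_6 = (0.0114, -12.7083, 3.5355)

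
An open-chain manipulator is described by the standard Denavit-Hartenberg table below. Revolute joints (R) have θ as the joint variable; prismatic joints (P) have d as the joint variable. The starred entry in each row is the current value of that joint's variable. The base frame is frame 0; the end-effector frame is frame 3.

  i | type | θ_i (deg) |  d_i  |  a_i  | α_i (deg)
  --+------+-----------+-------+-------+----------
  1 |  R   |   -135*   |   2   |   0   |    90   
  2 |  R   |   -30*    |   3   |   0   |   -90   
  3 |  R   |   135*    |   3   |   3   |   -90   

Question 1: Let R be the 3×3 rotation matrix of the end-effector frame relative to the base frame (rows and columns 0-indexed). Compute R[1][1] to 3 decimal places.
End-effector y-axis (col 1 of R) = (0.3536,0.3536,-0.8660)
R[1][1] = 0.3536

0.354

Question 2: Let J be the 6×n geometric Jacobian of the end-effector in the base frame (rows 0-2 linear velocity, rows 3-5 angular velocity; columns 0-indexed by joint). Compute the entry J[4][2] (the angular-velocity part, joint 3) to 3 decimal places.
axis z_2 = (-0.3536,-0.3536,0.8660); lever o_n−o_2 = (1.7384,-1.2616,3.6587)
cross product → J_v[:, 2] = (-0.2010,2.7990,1.0607)
J_ω[:, 2] = z_2
entry J[4][2] = -0.3536

-0.354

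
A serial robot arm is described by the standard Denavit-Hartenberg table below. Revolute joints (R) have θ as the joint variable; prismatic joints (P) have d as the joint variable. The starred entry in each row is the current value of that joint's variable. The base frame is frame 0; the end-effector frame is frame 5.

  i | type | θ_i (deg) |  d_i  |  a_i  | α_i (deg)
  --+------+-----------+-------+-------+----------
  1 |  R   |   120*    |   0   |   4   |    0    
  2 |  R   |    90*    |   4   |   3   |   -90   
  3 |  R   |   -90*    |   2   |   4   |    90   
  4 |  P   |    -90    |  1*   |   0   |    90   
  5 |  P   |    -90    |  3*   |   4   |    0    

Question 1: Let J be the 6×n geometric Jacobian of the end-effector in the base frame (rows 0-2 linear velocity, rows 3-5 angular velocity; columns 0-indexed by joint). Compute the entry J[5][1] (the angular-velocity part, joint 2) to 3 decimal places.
axis z_1 = (0.0000,0.0000,1.0000); lever o_n−o_1 = (-4.1962,-4.7321,5.0000)
cross product → J_v[:, 1] = (4.7321,-4.1962,0.0000)
J_ω[:, 1] = z_1
entry J[5][1] = 1.0000

1.000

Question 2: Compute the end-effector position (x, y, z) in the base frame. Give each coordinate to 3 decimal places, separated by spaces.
after link 1: o_1 = (-2.0000, 3.4641, 0.0000)
after link 2: o_2 = (-4.5981, 1.9641, 4.0000)
after link 3: o_3 = (-3.5981, 0.2321, 8.0000)
after link 4: o_4 = (-2.7321, 0.7321, 8.0000)
after link 5: o_5 = (-6.1962, -1.2679, 5.0000)

-6.196 -1.268 5.000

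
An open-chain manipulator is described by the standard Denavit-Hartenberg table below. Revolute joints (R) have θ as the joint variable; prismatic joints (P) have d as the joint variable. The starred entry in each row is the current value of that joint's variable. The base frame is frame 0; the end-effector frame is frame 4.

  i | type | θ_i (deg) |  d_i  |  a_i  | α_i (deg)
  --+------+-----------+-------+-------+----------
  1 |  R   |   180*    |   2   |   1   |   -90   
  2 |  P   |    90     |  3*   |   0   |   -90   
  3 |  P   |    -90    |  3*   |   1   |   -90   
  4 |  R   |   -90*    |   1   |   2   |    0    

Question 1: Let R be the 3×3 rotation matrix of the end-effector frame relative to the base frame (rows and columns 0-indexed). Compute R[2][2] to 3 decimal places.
-1.000

End-effector z-axis (col 2 of R) = (-0.0000,0.0000,-1.0000)
R[2][2] = -1.0000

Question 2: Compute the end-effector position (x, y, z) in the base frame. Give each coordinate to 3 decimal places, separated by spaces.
4.000 -4.000 1.000

after link 1: o_1 = (-1.0000, 0.0000, 2.0000)
after link 2: o_2 = (-1.0000, -3.0000, 2.0000)
after link 3: o_3 = (2.0000, -4.0000, 2.0000)
after link 4: o_4 = (4.0000, -4.0000, 1.0000)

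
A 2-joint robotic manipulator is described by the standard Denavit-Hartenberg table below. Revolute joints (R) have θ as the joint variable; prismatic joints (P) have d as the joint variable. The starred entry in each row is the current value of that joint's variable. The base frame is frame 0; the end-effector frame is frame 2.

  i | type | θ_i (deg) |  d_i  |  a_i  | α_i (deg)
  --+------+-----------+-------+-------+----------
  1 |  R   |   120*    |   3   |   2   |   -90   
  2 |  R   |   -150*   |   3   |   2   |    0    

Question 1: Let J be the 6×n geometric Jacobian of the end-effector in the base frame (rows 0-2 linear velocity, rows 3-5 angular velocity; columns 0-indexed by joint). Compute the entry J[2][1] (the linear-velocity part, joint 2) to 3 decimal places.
1.732

axis z_1 = (-0.8660,-0.5000,0.0000); lever o_n−o_1 = (-1.7321,-3.0000,1.0000)
cross product → J_v[:, 1] = (-0.5000,0.8660,1.7321)
J_ω[:, 1] = z_1
entry J[2][1] = 1.7321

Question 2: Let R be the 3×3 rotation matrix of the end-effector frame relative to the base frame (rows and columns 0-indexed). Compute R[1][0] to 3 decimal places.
-0.750

End-effector x-axis (col 0 of R) = (0.4330,-0.7500,0.5000)
R[1][0] = -0.7500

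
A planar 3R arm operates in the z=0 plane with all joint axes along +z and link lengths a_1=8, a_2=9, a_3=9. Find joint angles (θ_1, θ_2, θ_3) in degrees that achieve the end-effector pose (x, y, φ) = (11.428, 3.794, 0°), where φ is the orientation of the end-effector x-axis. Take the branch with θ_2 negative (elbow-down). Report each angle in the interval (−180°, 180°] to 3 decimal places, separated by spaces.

wrist centre = target − a_3·(cos φ, sin φ) = (2.4280, 3.7940)
cos θ_2 = (20.2896−8²−9²)/(2·8·9) = -0.8660; θ_2 = -150.0022° (elbow-down)
β = atan2(3.7940,2.4280) = 57.3825°; ψ = atan2(-4.4997,0.2056) = -87.3839°
θ_1 = β − ψ = 144.7663°
θ_3 = φ − θ_1 − θ_2 = 5.2358° (wrapped to (-180°,180°])

144.766 -150.002 5.236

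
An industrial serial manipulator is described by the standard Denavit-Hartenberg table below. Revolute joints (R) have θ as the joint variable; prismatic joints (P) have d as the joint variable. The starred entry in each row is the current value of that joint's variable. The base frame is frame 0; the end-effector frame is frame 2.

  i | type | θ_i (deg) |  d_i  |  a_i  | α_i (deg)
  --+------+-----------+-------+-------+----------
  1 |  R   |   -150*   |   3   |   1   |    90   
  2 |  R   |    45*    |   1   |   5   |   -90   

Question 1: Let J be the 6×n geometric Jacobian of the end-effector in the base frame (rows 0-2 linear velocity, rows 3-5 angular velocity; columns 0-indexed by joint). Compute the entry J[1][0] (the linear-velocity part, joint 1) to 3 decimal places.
axis z_0 = ẑ; lever o_n−o_0 = (-4.4279,-1.4017,6.5355)
cross product → J_v[:, 0] = (1.4017,-4.4279,0.0000)
J_ω[:, 0] = z_0
entry J[1][0] = -4.4279

-4.428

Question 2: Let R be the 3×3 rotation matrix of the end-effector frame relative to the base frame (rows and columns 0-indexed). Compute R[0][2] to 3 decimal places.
End-effector z-axis (col 2 of R) = (0.6124,0.3536,0.7071)
R[0][2] = 0.6124

0.612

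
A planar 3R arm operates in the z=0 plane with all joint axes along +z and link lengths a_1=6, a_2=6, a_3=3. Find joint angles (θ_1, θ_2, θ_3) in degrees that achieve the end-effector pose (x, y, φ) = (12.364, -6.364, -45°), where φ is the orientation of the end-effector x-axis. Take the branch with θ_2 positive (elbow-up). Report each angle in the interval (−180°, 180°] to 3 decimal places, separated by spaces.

-44.999 44.999 -44.999

wrist centre = target − a_3·(cos φ, sin φ) = (10.2427, -4.2427)
cos θ_2 = (122.9128−6²−6²)/(2·6·6) = 0.7071; θ_2 = 44.9987° (elbow-up)
β = atan2(-4.2427,10.2427) = -22.5001°; ψ = atan2(4.2425,10.2427) = 22.4994°
θ_1 = β − ψ = -44.9995°
θ_3 = φ − θ_1 − θ_2 = -44.9993° (wrapped to (-180°,180°])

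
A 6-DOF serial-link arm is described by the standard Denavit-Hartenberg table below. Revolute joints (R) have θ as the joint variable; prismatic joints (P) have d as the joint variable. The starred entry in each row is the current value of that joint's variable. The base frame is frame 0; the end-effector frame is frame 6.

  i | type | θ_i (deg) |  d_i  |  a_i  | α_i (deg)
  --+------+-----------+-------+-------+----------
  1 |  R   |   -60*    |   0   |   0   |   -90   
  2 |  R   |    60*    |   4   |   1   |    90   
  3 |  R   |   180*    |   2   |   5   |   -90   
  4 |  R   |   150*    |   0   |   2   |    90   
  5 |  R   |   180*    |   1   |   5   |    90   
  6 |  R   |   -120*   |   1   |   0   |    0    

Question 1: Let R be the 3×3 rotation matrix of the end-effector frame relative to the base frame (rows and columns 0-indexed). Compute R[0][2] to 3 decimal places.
End-effector z-axis (col 2 of R) = (-0.8660,-0.5000,-0.0000)
R[0][2] = -0.8660

-0.866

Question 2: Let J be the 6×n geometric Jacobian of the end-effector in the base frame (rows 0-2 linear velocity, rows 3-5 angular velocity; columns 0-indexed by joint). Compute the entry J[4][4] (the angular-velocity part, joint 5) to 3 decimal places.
axis z_4 = (-0.5000,0.8660,-0.0000); lever o_n−o_4 = (-1.3660,0.3660,5.0000)
cross product → J_v[:, 4] = (4.3301,2.5000,1.0000)
J_ω[:, 4] = z_4
entry J[4][4] = 0.8660

0.866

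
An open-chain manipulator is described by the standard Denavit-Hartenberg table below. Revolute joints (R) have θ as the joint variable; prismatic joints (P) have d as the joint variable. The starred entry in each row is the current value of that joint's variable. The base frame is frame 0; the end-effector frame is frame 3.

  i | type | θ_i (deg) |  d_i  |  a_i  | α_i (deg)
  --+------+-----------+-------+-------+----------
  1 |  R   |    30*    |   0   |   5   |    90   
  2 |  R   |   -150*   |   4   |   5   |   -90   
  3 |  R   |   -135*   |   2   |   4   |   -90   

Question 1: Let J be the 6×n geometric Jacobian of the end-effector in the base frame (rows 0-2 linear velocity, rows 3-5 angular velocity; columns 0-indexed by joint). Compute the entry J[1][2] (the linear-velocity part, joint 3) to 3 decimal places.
-3.674

axis z_2 = (0.4330,0.2500,-0.8660); lever o_n−o_2 = (4.4016,-0.7247,-0.3178)
cross product → J_v[:, 2] = (-0.7071,-3.6742,-1.4142)
J_ω[:, 2] = z_2
entry J[1][2] = -3.6742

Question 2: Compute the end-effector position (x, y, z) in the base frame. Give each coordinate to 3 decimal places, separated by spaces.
6.982 -3.854 -2.818

after link 1: o_1 = (4.3301, 2.5000, 0.0000)
after link 2: o_2 = (2.5801, -3.1292, -2.5000)
after link 3: o_3 = (6.9817, -3.8539, -2.8178)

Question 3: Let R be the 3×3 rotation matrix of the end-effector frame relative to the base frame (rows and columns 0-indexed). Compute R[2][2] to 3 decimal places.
End-effector z-axis (col 2 of R) = (-0.1768,-0.9186,-0.3536)
R[2][2] = -0.3536

-0.354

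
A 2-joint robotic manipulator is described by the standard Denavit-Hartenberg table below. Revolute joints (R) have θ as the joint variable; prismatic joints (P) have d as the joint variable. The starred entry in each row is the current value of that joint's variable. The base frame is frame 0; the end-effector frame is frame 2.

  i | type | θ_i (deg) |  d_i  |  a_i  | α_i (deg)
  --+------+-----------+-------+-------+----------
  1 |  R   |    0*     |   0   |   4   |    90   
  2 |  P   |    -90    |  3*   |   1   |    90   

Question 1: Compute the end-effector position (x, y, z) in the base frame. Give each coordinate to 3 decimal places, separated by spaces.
4.000 -3.000 -1.000

after link 1: o_1 = (4.0000, 0.0000, 0.0000)
after link 2: o_2 = (4.0000, -3.0000, -1.0000)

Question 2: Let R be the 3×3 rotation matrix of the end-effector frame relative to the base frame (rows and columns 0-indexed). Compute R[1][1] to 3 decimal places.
-1.000

End-effector y-axis (col 1 of R) = (0.0000,-1.0000,0.0000)
R[1][1] = -1.0000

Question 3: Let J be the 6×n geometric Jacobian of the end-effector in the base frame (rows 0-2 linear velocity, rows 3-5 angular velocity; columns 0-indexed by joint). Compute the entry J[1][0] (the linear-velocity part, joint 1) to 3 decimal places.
4.000

axis z_0 = ẑ; lever o_n−o_0 = (4.0000,-3.0000,-1.0000)
cross product → J_v[:, 0] = (3.0000,4.0000,-0.0000)
J_ω[:, 0] = z_0
entry J[1][0] = 4.0000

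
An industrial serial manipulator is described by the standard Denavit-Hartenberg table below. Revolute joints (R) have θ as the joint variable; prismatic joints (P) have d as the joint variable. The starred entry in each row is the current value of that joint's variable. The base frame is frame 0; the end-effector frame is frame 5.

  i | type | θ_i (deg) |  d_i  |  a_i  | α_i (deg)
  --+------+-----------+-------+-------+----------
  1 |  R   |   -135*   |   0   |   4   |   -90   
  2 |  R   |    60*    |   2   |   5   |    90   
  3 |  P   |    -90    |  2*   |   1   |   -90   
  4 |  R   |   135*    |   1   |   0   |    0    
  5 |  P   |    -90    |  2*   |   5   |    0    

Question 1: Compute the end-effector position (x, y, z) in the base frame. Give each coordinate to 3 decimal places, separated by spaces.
after link 1: o_1 = (-2.8284, -2.8284, 0.0000)
after link 2: o_2 = (-3.1820, -6.0104, -4.3301)
after link 3: o_3 = (-5.1138, -6.5280, -3.3301)
after link 4: o_4 = (-5.4674, -6.8816, -4.1962)
after link 5: o_5 = (-6.5094, -2.9236, -7.6960)

-6.509 -2.924 -7.696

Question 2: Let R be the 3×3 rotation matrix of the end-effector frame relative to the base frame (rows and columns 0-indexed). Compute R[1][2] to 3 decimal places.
End-effector z-axis (col 2 of R) = (-0.3536,-0.3536,-0.8660)
R[1][2] = -0.3536

-0.354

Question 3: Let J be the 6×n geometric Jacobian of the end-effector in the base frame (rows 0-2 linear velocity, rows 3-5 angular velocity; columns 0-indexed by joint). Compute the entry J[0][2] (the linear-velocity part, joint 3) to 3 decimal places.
prismatic axis z_2 = (-0.6124,-0.6124,0.5000)
J_v[:, 2] = z_2; J_ω[:, 2] = (0,0,0)
entry J[0][2] = -0.6124

-0.612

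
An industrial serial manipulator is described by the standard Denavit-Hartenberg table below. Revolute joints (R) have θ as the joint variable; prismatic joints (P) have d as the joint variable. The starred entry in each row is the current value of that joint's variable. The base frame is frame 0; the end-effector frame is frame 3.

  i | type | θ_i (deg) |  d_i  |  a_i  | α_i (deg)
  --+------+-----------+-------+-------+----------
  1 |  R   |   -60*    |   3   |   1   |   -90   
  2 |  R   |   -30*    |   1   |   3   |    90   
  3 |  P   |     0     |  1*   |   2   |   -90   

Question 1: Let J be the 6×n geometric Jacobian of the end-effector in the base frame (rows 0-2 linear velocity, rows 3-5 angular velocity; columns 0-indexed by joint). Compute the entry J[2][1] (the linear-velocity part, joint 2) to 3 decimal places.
axis z_1 = (0.8660,0.5000,0.0000); lever o_n−o_1 = (2.7811,-2.8170,3.3660)
cross product → J_v[:, 1] = (1.6830,-2.9151,-3.8301)
J_ω[:, 1] = z_1
entry J[2][1] = -3.8301

-3.830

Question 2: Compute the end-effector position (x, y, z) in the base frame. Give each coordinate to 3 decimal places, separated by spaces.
3.281 -3.683 6.366

after link 1: o_1 = (0.5000, -0.8660, 3.0000)
after link 2: o_2 = (2.6651, -2.6160, 4.5000)
after link 3: o_3 = (3.2811, -3.6830, 6.3660)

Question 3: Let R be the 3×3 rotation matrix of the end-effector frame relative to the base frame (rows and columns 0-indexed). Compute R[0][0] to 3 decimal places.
0.433

End-effector x-axis (col 0 of R) = (0.4330,-0.7500,0.5000)
R[0][0] = 0.4330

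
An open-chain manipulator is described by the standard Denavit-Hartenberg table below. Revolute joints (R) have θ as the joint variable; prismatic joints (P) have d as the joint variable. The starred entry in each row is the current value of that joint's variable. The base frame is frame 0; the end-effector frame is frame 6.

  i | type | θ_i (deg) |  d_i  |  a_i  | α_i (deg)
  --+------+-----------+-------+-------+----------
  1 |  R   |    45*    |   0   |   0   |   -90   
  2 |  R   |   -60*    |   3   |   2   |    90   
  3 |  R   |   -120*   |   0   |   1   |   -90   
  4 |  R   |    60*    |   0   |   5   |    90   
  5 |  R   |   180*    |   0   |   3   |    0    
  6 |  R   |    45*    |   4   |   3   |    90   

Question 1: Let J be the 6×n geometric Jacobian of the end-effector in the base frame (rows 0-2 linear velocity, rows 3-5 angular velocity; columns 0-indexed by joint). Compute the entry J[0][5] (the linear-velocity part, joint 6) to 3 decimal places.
axis z_5 = (0.0711,-0.9896,-0.1250); lever o_n−o_5 = (-2.7023,-4.1459,-0.7132)
cross product → J_v[:, 5] = (0.1875,0.3885,-2.9688)
J_ω[:, 5] = z_5
entry J[0][5] = 0.1875

0.187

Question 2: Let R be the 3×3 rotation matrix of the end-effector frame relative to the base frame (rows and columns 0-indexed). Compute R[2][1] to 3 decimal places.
End-effector y-axis (col 1 of R) = (0.0711,-0.9896,-0.1250)
R[2][1] = -0.1250

-0.125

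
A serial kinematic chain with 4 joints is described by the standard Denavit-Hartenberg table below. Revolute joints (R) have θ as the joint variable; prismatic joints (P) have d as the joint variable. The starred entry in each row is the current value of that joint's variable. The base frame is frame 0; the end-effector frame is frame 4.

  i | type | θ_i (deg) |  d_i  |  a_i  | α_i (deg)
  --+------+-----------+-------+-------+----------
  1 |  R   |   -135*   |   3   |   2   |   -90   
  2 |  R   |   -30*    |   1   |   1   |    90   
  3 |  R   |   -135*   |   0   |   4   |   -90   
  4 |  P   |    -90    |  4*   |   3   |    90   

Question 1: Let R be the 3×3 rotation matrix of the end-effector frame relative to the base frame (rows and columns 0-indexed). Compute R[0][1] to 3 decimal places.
-0.933

End-effector y-axis (col 1 of R) = (-0.9330,0.0670,0.3536)
R[0][1] = -0.9330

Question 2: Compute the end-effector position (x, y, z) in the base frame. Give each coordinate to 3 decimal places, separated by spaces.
after link 1: o_1 = (-1.4142, -1.4142, 3.0000)
after link 2: o_2 = (-1.3195, -2.7337, 3.5000)
after link 3: o_3 = (-1.5874, 0.9984, 2.0858)
after link 4: o_4 = (-4.2588, 2.3270, 6.0981)

-4.259 2.327 6.098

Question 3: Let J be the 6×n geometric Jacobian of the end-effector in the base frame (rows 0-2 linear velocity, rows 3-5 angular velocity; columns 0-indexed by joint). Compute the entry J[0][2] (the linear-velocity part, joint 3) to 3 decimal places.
axis z_2 = (0.3536,0.3536,0.8660); lever o_n−o_2 = (-2.9393,5.0607,2.5981)
cross product → J_v[:, 2] = (-3.4641,-3.4641,2.8284)
J_ω[:, 2] = z_2
entry J[0][2] = -3.4641

-3.464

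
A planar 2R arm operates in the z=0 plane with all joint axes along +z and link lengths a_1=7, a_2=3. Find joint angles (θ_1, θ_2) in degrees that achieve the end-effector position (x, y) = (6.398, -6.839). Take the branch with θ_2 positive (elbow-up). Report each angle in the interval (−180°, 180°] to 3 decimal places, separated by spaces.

-59.996 44.985

cos θ_2 = (87.7063−7²−3²)/(2·7·3) = 0.7073; θ_2 = 44.9849° (elbow-up)
β = atan2(-6.8390,6.3980) = -46.9081°; ψ = atan2(2.1208,9.1219) = 13.0883°
θ_1 = β − ψ = -59.9964°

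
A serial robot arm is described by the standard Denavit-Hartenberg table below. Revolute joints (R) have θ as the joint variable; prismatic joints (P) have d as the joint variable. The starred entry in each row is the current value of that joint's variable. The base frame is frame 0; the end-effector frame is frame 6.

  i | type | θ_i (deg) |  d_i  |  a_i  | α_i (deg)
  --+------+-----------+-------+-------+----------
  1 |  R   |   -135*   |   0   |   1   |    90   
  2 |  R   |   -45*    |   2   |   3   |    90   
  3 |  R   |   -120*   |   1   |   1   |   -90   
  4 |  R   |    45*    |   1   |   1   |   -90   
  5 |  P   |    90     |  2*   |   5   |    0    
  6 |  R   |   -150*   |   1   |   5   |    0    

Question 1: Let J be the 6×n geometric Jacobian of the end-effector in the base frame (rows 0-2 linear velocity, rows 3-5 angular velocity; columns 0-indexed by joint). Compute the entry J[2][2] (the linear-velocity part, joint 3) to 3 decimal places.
axis z_2 = (0.5000,0.5000,-0.7071); lever o_n−o_2 = (-0.6571,-2.5483,2.8193)
cross product → J_v[:, 2] = (-0.3922,-0.9450,-0.9456)
J_ω[:, 2] = z_2
entry J[2][2] = -0.9456

-0.946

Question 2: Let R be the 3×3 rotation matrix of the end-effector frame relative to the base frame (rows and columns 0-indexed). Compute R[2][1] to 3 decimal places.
End-effector y-axis (col 1 of R) = (0.2616,-0.1348,0.9557)
R[2][1] = 0.9557

0.956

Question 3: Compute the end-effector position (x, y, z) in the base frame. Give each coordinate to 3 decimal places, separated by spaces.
-4.278 -3.341 0.698

after link 1: o_1 = (-0.7071, -0.7071, 0.0000)
after link 2: o_2 = (-3.6213, -0.7929, -2.1213)
after link 3: o_3 = (-2.2589, -0.6553, -2.4749)
after link 4: o_4 = (-2.0822, -2.0516, -2.3372)
after link 5: o_5 = (-3.6116, 1.6866, 1.2246)
after link 6: o_6 = (-4.2784, -3.3411, 0.6980)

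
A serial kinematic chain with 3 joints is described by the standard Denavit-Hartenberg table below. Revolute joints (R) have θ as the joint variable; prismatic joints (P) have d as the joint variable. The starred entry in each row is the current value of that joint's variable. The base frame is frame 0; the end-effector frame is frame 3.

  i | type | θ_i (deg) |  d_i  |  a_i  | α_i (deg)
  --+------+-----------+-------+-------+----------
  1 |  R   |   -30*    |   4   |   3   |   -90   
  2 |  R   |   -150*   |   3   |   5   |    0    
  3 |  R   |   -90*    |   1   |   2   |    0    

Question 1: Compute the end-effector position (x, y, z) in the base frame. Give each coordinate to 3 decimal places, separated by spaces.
after link 1: o_1 = (2.5981, -1.5000, 4.0000)
after link 2: o_2 = (0.3481, 3.2631, 6.5000)
after link 3: o_3 = (-0.0179, 4.6292, 4.7679)

-0.018 4.629 4.768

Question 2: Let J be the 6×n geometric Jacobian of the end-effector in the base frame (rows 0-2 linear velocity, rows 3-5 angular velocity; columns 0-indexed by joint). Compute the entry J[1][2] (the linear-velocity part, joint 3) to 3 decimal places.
0.866

axis z_2 = (0.5000,0.8660,0.0000); lever o_n−o_2 = (-0.3660,1.3660,-1.7321)
cross product → J_v[:, 2] = (-1.5000,0.8660,1.0000)
J_ω[:, 2] = z_2
entry J[1][2] = 0.8660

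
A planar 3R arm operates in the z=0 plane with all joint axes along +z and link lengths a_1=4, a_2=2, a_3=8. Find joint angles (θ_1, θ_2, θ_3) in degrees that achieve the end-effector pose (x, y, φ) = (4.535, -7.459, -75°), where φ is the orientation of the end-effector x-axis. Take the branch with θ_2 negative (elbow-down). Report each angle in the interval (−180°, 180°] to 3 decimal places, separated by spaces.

wrist centre = target − a_3·(cos φ, sin φ) = (2.4644, 0.2684)
cos θ_2 = (6.1455−4²−2²)/(2·4·2) = -0.8659; θ_2 = -149.9860° (elbow-down)
β = atan2(0.2684,2.4644) = 6.2157°; ψ = atan2(-1.0004,2.2682) = -23.8006°
θ_1 = β − ψ = 30.0163°
θ_3 = φ − θ_1 − θ_2 = 44.9697° (wrapped to (-180°,180°])

30.016 -149.986 44.970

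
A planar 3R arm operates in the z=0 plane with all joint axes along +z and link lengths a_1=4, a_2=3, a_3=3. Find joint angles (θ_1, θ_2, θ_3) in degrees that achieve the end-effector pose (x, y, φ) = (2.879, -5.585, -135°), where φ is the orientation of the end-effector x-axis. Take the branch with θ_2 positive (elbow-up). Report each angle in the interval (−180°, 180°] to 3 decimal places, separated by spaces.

-59.995 59.999 -135.005

wrist centre = target − a_3·(cos φ, sin φ) = (5.0003, -3.4637)
cos θ_2 = (37.0003−4²−3²)/(2·4·3) = 0.5000; θ_2 = 59.9992° (elbow-up)
β = atan2(-3.4637,5.0003) = -34.7100°; ψ = atan2(2.5981,5.5000) = 25.2847°
θ_1 = β − ψ = -59.9947°
θ_3 = φ − θ_1 − θ_2 = -135.0045° (wrapped to (-180°,180°])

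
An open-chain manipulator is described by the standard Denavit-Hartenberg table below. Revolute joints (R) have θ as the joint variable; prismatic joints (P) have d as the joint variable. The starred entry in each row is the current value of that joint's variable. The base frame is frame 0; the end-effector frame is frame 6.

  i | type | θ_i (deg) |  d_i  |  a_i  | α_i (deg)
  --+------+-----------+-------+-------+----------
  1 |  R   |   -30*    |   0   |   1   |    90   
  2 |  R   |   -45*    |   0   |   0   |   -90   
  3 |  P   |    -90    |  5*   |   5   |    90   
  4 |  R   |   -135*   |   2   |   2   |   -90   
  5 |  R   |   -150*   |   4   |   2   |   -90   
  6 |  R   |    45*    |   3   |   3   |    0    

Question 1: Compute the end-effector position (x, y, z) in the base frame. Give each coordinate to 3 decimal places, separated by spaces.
after link 1: o_1 = (0.8660, -0.5000, 0.0000)
after link 2: o_2 = (0.8660, -0.5000, 0.0000)
after link 3: o_3 = (1.4279, -6.5979, 3.5355)
after link 4: o_4 = (0.0442, -4.1660, 3.9497)
after link 5: o_5 = (-3.5768, -6.7557, 3.5229)
after link 6: o_6 = (-4.1219, -4.9841, 7.3392)

-4.122 -4.984 7.339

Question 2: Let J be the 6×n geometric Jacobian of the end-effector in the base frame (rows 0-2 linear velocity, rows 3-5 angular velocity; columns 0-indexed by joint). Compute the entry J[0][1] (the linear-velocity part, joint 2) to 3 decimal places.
-6.356

axis z_1 = (-0.5000,-0.8660,0.0000); lever o_n−o_1 = (-4.9880,-4.4841,7.3392)
cross product → J_v[:, 1] = (-6.3559,3.6696,-2.0777)
J_ω[:, 1] = z_1
entry J[0][1] = -6.3559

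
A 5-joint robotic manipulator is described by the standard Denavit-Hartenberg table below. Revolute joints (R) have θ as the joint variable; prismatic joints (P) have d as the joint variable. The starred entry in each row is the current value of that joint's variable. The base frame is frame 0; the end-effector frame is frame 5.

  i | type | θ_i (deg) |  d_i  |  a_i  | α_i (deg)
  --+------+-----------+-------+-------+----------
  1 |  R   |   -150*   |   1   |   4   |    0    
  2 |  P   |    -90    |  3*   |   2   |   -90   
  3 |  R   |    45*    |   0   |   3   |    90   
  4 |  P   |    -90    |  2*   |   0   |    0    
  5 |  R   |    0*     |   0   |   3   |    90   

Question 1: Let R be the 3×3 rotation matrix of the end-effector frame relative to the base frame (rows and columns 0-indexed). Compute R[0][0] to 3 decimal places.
End-effector x-axis (col 0 of R) = (0.8660,0.5000,-0.0000)
R[0][0] = 0.8660

0.866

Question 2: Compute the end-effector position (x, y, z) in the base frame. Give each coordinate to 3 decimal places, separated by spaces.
-3.634 4.294 3.293

after link 1: o_1 = (-3.4641, -2.0000, 1.0000)
after link 2: o_2 = (-4.4641, -0.2679, 4.0000)
after link 3: o_3 = (-5.5248, 1.5692, 1.8787)
after link 4: o_4 = (-6.2319, 2.7939, 3.2929)
after link 5: o_5 = (-3.6338, 4.2939, 3.2929)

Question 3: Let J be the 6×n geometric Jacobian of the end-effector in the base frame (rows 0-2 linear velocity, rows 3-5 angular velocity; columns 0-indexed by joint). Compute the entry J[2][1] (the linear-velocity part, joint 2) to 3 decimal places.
prismatic axis z_1 = (0.0000,0.0000,1.0000)
J_v[:, 1] = z_1; J_ω[:, 1] = (0,0,0)
entry J[2][1] = 1.0000

1.000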